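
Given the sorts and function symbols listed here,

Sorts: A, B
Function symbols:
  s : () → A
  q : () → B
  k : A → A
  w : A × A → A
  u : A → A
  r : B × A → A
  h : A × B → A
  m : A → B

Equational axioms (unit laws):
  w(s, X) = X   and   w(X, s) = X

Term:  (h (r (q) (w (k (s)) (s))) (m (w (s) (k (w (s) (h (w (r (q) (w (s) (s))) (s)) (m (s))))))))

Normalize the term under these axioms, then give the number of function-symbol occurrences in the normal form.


size = 13

1. (h (r (q) (w (k (s)) (s))) (m (w (s) (k (w (s) (h (w (r (q) (w (s) (s))) (s)) (m (s))))))))  →  (h (r (q) (k (s))) (m (w (s) (k (w (s) (h (w (r (q) (w (s) (s))) (s)) (m (s))))))))
2. (h (r (q) (k (s))) (m (w (s) (k (w (s) (h (w (r (q) (w (s) (s))) (s)) (m (s))))))))  →  (h (r (q) (k (s))) (m (k (w (s) (h (w (r (q) (w (s) (s))) (s)) (m (s)))))))
3. (h (r (q) (k (s))) (m (k (w (s) (h (w (r (q) (w (s) (s))) (s)) (m (s)))))))  →  (h (r (q) (k (s))) (m (k (h (w (r (q) (w (s) (s))) (s)) (m (s))))))
4. (h (r (q) (k (s))) (m (k (h (w (r (q) (w (s) (s))) (s)) (m (s))))))  →  (h (r (q) (k (s))) (m (k (h (r (q) (w (s) (s))) (m (s))))))
5. (h (r (q) (k (s))) (m (k (h (r (q) (w (s) (s))) (m (s))))))  →  (h (r (q) (k (s))) (m (k (h (r (q) (s)) (m (s))))))
normal form: (h (r (q) (k (s))) (m (k (h (r (q) (s)) (m (s))))))


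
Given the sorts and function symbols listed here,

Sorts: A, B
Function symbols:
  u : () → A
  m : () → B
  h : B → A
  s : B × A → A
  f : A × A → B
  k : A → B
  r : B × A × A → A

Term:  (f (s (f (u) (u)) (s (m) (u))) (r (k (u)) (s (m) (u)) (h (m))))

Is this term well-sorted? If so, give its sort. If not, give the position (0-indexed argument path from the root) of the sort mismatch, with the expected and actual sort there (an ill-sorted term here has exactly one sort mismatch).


      (u) : A
      (u) : A
    (f (u) (u)) : B
      (m) : B
      (u) : A
    (s (m) (u)) : A
  (s (f (u) (u)) (s (m) (u))) : A
      (u) : A
    (k (u)) : B
      (m) : B
      (u) : A
    (s (m) (u)) : A
      (m) : B
    (h (m)) : A
  (r (k (u)) (s (m) (u)) (h (m))) : A
(f (s (f (u) (u)) (s (m) (u))) (r (k (u)) (s (m) (u)) (h (m)))) : B

well-sorted; sort = B


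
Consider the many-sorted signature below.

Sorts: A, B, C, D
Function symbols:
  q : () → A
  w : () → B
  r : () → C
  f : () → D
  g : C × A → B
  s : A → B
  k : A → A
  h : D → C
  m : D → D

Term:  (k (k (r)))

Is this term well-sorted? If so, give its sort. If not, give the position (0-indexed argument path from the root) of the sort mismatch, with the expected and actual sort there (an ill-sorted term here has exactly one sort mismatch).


    (r) : C
  (k (r)) : ✗ arg 0 at [0, 0] has sort C, expected A

ill-sorted at position [0, 0]: expected A, got C


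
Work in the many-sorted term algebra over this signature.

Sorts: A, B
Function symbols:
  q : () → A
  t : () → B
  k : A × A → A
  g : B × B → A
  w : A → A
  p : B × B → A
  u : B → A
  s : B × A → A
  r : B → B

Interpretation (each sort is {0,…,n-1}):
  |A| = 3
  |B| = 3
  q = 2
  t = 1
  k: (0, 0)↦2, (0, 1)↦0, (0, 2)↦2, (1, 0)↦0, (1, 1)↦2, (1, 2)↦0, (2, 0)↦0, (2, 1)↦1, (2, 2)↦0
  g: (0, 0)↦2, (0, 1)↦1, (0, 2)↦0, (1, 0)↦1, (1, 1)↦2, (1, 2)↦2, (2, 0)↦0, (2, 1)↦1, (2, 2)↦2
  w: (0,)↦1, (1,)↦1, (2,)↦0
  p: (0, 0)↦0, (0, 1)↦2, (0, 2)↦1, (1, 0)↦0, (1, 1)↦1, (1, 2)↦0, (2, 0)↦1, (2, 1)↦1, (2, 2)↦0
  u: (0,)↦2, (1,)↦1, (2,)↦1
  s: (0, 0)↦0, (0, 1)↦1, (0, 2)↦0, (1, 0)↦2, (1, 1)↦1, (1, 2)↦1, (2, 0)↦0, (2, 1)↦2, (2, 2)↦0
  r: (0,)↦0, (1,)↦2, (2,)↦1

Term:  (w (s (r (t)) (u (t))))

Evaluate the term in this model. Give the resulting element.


value = 0

  t = 1
  (r (t)) = r(1,) = 2
  t = 1
  (u (t)) = u(1,) = 1
  (s (r (t)) (u (t))) = s(2, 1) = 2
  (w (s (r (t)) (u (t)))) = w(2,) = 0


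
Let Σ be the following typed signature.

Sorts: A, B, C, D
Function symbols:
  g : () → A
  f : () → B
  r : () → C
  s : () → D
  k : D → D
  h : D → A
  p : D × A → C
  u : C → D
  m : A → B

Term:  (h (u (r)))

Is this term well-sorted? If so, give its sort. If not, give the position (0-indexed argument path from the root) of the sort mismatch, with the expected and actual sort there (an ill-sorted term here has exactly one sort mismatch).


    (r) : C
  (u (r)) : D
(h (u (r))) : A

well-sorted; sort = A


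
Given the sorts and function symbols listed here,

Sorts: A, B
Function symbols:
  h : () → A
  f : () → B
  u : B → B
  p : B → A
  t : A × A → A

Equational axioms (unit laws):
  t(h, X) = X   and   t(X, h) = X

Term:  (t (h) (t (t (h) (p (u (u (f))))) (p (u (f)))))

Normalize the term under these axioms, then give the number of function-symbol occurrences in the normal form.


1. (t (h) (t (t (h) (p (u (u (f))))) (p (u (f)))))  →  (t (t (h) (p (u (u (f))))) (p (u (f))))
2. (t (t (h) (p (u (u (f))))) (p (u (f))))  →  (t (p (u (u (f)))) (p (u (f))))
normal form: (t (p (u (u (f)))) (p (u (f))))

size = 8


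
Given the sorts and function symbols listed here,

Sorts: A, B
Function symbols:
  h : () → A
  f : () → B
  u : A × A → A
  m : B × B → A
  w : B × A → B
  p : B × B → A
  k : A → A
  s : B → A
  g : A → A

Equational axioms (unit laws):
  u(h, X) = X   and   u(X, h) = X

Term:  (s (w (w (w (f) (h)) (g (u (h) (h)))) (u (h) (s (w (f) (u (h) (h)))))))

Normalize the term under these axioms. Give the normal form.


normal form = (s (w (w (w (f) (h)) (g (h))) (s (w (f) (h)))))

1. (s (w (w (w (f) (h)) (g (u (h) (h)))) (u (h) (s (w (f) (u (h) (h)))))))  →  (s (w (w (w (f) (h)) (g (h))) (u (h) (s (w (f) (u (h) (h)))))))
2. (s (w (w (w (f) (h)) (g (h))) (u (h) (s (w (f) (u (h) (h)))))))  →  (s (w (w (w (f) (h)) (g (h))) (s (w (f) (u (h) (h))))))
3. (s (w (w (w (f) (h)) (g (h))) (s (w (f) (u (h) (h))))))  →  (s (w (w (w (f) (h)) (g (h))) (s (w (f) (h)))))


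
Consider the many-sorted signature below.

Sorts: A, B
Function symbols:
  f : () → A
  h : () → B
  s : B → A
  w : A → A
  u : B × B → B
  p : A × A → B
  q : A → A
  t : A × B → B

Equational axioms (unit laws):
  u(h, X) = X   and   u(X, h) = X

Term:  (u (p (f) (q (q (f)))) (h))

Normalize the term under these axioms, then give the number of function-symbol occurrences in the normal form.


1. (u (p (f) (q (q (f)))) (h))  →  (p (f) (q (q (f))))
normal form: (p (f) (q (q (f))))

size = 5


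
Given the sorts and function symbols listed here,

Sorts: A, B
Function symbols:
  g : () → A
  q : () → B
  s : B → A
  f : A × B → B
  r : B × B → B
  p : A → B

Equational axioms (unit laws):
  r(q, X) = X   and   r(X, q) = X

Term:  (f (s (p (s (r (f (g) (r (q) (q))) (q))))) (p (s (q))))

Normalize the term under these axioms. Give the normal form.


normal form = (f (s (p (s (f (g) (q))))) (p (s (q))))

1. (f (s (p (s (r (f (g) (r (q) (q))) (q))))) (p (s (q))))  →  (f (s (p (s (f (g) (r (q) (q)))))) (p (s (q))))
2. (f (s (p (s (f (g) (r (q) (q)))))) (p (s (q))))  →  (f (s (p (s (f (g) (q))))) (p (s (q))))


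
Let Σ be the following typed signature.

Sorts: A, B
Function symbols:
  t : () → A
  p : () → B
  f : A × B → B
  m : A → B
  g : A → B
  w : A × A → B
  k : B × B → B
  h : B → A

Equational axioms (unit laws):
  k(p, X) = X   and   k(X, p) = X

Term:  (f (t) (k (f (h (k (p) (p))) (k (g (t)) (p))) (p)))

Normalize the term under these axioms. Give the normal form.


normal form = (f (t) (f (h (p)) (g (t))))

1. (f (t) (k (f (h (k (p) (p))) (k (g (t)) (p))) (p)))  →  (f (t) (f (h (k (p) (p))) (k (g (t)) (p))))
2. (f (t) (f (h (k (p) (p))) (k (g (t)) (p))))  →  (f (t) (f (h (p)) (k (g (t)) (p))))
3. (f (t) (f (h (p)) (k (g (t)) (p))))  →  (f (t) (f (h (p)) (g (t))))


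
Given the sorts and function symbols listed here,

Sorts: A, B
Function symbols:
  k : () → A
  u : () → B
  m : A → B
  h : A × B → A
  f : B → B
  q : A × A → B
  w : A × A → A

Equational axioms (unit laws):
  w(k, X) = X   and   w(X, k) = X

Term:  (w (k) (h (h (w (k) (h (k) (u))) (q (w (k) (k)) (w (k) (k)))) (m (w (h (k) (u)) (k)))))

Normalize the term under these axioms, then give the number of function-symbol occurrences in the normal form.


size = 12

1. (w (k) (h (h (w (k) (h (k) (u))) (q (w (k) (k)) (w (k) (k)))) (m (w (h (k) (u)) (k)))))  →  (h (h (w (k) (h (k) (u))) (q (w (k) (k)) (w (k) (k)))) (m (w (h (k) (u)) (k))))
2. (h (h (w (k) (h (k) (u))) (q (w (k) (k)) (w (k) (k)))) (m (w (h (k) (u)) (k))))  →  (h (h (h (k) (u)) (q (w (k) (k)) (w (k) (k)))) (m (w (h (k) (u)) (k))))
3. (h (h (h (k) (u)) (q (w (k) (k)) (w (k) (k)))) (m (w (h (k) (u)) (k))))  →  (h (h (h (k) (u)) (q (k) (w (k) (k)))) (m (w (h (k) (u)) (k))))
4. (h (h (h (k) (u)) (q (k) (w (k) (k)))) (m (w (h (k) (u)) (k))))  →  (h (h (h (k) (u)) (q (k) (k))) (m (w (h (k) (u)) (k))))
5. (h (h (h (k) (u)) (q (k) (k))) (m (w (h (k) (u)) (k))))  →  (h (h (h (k) (u)) (q (k) (k))) (m (h (k) (u))))
normal form: (h (h (h (k) (u)) (q (k) (k))) (m (h (k) (u))))


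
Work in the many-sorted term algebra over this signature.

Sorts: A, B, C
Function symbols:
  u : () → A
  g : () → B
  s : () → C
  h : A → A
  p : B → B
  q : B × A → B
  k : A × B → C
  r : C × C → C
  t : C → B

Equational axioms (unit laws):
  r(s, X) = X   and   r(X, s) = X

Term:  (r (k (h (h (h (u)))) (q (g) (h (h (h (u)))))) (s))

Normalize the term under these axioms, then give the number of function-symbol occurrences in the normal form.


size = 11

1. (r (k (h (h (h (u)))) (q (g) (h (h (h (u)))))) (s))  →  (k (h (h (h (u)))) (q (g) (h (h (h (u))))))
normal form: (k (h (h (h (u)))) (q (g) (h (h (h (u))))))


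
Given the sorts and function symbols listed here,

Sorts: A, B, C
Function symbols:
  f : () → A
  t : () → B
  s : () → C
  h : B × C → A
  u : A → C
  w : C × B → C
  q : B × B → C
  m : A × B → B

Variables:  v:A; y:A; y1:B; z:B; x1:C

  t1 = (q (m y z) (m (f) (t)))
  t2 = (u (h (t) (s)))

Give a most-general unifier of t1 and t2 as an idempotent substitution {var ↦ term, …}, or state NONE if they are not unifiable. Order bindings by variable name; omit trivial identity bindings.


NONE (not unifiable)

head clash or occurs-check failure — not unifiable


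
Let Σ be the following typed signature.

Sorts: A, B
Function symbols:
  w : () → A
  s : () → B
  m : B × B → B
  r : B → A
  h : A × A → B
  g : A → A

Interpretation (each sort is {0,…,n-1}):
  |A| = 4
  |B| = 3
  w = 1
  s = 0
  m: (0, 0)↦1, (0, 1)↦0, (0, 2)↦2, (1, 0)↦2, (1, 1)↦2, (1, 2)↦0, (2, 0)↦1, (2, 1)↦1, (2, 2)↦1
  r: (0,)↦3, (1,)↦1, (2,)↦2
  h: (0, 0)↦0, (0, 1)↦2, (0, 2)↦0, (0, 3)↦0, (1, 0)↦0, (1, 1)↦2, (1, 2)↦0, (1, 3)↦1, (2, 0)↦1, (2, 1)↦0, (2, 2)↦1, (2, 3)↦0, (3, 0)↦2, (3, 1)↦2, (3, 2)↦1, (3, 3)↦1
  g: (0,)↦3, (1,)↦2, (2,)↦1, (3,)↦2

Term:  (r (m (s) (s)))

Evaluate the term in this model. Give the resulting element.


value = 1

  s = 0
  s = 0
  (m (s) (s)) = m(0, 0) = 1
  (r (m (s) (s))) = r(1,) = 1


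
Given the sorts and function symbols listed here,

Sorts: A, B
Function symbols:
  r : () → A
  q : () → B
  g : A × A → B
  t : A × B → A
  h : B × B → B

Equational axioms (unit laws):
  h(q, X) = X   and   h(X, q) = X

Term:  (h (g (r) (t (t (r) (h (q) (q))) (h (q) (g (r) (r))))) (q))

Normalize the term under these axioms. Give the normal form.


normal form = (g (r) (t (t (r) (q)) (g (r) (r))))

1. (h (g (r) (t (t (r) (h (q) (q))) (h (q) (g (r) (r))))) (q))  →  (g (r) (t (t (r) (h (q) (q))) (h (q) (g (r) (r)))))
2. (g (r) (t (t (r) (h (q) (q))) (h (q) (g (r) (r)))))  →  (g (r) (t (t (r) (q)) (h (q) (g (r) (r)))))
3. (g (r) (t (t (r) (q)) (h (q) (g (r) (r)))))  →  (g (r) (t (t (r) (q)) (g (r) (r))))


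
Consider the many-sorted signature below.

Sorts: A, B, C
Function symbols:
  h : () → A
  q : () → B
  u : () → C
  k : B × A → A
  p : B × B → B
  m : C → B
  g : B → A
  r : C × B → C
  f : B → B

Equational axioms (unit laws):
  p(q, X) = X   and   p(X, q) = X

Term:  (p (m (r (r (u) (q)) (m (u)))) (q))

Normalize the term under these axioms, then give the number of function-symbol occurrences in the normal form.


size = 7

1. (p (m (r (r (u) (q)) (m (u)))) (q))  →  (m (r (r (u) (q)) (m (u))))
normal form: (m (r (r (u) (q)) (m (u))))


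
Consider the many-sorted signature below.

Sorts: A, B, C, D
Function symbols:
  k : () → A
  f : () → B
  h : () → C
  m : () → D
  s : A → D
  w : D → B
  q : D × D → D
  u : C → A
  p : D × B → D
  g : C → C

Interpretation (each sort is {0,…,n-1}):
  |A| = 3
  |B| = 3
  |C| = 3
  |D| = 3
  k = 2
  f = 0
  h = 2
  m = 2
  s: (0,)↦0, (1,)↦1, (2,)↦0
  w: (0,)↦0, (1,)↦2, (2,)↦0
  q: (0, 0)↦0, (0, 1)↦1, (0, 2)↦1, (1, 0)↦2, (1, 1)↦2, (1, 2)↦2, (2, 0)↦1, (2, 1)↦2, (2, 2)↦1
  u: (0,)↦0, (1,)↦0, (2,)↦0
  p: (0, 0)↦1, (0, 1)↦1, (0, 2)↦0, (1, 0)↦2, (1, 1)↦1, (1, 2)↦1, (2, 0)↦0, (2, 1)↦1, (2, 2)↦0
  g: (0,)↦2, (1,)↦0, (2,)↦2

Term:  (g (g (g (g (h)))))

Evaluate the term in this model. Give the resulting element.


  h = 2
  (g (h)) = g(2,) = 2
  (g (g (h))) = g(2,) = 2
  (g (g (g (h)))) = g(2,) = 2
  (g (g (g (g (h))))) = g(2,) = 2

value = 2


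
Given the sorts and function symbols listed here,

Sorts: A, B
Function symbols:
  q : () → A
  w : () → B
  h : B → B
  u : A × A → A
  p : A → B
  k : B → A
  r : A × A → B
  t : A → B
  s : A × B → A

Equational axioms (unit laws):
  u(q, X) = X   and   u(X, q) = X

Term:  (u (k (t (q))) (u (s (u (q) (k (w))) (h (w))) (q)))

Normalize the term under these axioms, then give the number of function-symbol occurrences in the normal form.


size = 9

1. (u (k (t (q))) (u (s (u (q) (k (w))) (h (w))) (q)))  →  (u (k (t (q))) (s (u (q) (k (w))) (h (w))))
2. (u (k (t (q))) (s (u (q) (k (w))) (h (w))))  →  (u (k (t (q))) (s (k (w)) (h (w))))
normal form: (u (k (t (q))) (s (k (w)) (h (w))))


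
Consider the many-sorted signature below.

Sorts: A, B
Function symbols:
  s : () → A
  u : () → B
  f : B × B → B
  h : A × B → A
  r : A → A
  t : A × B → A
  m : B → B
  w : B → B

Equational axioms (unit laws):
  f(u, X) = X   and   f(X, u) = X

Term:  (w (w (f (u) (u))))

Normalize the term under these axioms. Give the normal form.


normal form = (w (w (u)))

1. (w (w (f (u) (u))))  →  (w (w (u)))


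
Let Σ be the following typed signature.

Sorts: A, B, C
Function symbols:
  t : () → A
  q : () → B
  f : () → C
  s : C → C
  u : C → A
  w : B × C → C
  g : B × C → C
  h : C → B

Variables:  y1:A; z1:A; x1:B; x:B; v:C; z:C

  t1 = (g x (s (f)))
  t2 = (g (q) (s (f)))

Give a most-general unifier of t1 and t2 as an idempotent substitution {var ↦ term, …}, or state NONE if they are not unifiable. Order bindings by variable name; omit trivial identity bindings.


{x ↦ (q)}


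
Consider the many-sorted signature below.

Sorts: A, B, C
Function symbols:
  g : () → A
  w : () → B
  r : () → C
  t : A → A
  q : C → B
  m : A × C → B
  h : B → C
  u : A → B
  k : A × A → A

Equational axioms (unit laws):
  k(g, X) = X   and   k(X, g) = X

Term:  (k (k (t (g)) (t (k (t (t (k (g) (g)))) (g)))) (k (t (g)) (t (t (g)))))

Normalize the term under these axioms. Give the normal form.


1. (k (k (t (g)) (t (k (t (t (k (g) (g)))) (g)))) (k (t (g)) (t (t (g)))))  →  (k (k (t (g)) (t (t (t (k (g) (g)))))) (k (t (g)) (t (t (g)))))
2. (k (k (t (g)) (t (t (t (k (g) (g)))))) (k (t (g)) (t (t (g)))))  →  (k (k (t (g)) (t (t (t (g))))) (k (t (g)) (t (t (g)))))

normal form = (k (k (t (g)) (t (t (t (g))))) (k (t (g)) (t (t (g)))))


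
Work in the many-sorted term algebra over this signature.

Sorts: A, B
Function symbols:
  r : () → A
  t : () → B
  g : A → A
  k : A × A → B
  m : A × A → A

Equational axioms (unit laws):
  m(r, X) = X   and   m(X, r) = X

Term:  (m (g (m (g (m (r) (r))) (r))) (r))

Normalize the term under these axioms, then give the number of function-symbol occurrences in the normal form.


1. (m (g (m (g (m (r) (r))) (r))) (r))  →  (g (m (g (m (r) (r))) (r)))
2. (g (m (g (m (r) (r))) (r)))  →  (g (g (m (r) (r))))
3. (g (g (m (r) (r))))  →  (g (g (r)))
normal form: (g (g (r)))

size = 3


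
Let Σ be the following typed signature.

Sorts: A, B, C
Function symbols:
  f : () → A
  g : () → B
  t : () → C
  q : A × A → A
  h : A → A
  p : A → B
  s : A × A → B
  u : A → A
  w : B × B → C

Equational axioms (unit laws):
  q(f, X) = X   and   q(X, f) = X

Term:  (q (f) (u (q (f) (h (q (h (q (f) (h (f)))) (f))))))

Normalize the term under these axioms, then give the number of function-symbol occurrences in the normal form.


1. (q (f) (u (q (f) (h (q (h (q (f) (h (f)))) (f))))))  →  (u (q (f) (h (q (h (q (f) (h (f)))) (f)))))
2. (u (q (f) (h (q (h (q (f) (h (f)))) (f)))))  →  (u (h (q (h (q (f) (h (f)))) (f))))
3. (u (h (q (h (q (f) (h (f)))) (f))))  →  (u (h (h (q (f) (h (f))))))
4. (u (h (h (q (f) (h (f))))))  →  (u (h (h (h (f)))))
normal form: (u (h (h (h (f)))))

size = 5


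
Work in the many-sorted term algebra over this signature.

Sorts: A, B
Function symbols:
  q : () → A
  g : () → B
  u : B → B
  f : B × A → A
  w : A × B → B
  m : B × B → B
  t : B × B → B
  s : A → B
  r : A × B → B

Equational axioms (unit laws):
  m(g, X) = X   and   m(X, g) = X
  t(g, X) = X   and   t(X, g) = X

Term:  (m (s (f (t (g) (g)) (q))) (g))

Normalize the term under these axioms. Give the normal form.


normal form = (s (f (g) (q)))

1. (m (s (f (t (g) (g)) (q))) (g))  →  (s (f (t (g) (g)) (q)))
2. (s (f (t (g) (g)) (q)))  →  (s (f (g) (q)))


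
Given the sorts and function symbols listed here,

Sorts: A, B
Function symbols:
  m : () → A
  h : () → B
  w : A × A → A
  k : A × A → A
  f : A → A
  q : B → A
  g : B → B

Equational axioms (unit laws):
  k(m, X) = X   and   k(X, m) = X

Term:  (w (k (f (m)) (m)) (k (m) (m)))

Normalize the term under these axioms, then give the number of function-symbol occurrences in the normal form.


size = 4

1. (w (k (f (m)) (m)) (k (m) (m)))  →  (w (f (m)) (k (m) (m)))
2. (w (f (m)) (k (m) (m)))  →  (w (f (m)) (m))
normal form: (w (f (m)) (m))


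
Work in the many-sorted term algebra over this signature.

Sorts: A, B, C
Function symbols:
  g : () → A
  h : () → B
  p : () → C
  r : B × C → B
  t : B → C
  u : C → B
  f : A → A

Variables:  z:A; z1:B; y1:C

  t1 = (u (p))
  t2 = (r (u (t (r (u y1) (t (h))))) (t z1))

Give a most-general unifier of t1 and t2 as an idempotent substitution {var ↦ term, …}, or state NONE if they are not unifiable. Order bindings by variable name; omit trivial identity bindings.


NONE (not unifiable)

head clash or occurs-check failure — not unifiable


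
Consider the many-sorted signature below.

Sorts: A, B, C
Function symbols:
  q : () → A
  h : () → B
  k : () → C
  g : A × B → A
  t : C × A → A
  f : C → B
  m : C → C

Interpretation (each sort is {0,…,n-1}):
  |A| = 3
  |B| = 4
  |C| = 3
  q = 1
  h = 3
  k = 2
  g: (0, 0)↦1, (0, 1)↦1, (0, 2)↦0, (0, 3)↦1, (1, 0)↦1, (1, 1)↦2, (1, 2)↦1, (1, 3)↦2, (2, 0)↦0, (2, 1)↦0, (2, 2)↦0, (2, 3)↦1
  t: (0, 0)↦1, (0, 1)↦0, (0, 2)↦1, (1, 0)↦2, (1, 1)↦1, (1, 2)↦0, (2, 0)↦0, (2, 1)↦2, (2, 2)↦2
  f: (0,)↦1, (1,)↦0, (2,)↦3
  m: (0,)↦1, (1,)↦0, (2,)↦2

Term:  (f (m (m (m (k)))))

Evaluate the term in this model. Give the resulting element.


  k = 2
  (m (k)) = m(2,) = 2
  (m (m (k))) = m(2,) = 2
  (m (m (m (k)))) = m(2,) = 2
  (f (m (m (m (k))))) = f(2,) = 3

value = 3


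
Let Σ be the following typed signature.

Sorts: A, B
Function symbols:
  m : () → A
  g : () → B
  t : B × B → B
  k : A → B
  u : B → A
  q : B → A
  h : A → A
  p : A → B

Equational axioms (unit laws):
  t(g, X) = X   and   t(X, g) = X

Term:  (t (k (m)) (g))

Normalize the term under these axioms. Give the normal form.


normal form = (k (m))

1. (t (k (m)) (g))  →  (k (m))


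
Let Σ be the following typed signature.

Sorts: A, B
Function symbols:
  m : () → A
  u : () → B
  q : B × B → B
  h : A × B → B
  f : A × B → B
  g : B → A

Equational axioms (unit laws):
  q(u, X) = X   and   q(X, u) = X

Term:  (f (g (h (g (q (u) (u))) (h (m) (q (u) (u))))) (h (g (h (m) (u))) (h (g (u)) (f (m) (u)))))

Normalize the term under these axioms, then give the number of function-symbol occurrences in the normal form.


1. (f (g (h (g (q (u) (u))) (h (m) (q (u) (u))))) (h (g (h (m) (u))) (h (g (u)) (f (m) (u)))))  →  (f (g (h (g (u)) (h (m) (q (u) (u))))) (h (g (h (m) (u))) (h (g (u)) (f (m) (u)))))
2. (f (g (h (g (u)) (h (m) (q (u) (u))))) (h (g (h (m) (u))) (h (g (u)) (f (m) (u)))))  →  (f (g (h (g (u)) (h (m) (u)))) (h (g (h (m) (u))) (h (g (u)) (f (m) (u)))))
normal form: (f (g (h (g (u)) (h (m) (u)))) (h (g (h (m) (u))) (h (g (u)) (f (m) (u)))))

size = 19


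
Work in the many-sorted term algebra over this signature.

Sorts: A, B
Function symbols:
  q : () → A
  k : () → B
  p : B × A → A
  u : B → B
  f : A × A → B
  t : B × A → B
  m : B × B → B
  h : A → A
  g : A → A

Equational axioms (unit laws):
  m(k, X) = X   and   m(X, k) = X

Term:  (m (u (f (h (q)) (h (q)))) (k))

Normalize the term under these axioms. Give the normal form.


normal form = (u (f (h (q)) (h (q))))

1. (m (u (f (h (q)) (h (q)))) (k))  →  (u (f (h (q)) (h (q))))


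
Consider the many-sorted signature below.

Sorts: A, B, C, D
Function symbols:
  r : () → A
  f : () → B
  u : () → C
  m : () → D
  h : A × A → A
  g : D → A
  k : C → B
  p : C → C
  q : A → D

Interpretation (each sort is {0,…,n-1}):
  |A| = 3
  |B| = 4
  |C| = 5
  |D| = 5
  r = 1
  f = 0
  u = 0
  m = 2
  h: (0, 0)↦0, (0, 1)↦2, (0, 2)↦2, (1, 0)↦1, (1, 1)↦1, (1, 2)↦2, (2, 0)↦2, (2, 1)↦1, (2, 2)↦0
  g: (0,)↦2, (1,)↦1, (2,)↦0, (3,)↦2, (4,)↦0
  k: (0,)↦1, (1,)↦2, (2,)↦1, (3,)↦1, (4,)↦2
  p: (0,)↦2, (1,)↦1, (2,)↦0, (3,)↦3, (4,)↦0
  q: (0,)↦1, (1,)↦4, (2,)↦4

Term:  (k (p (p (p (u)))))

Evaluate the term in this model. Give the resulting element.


value = 1

  u = 0
  (p (u)) = p(0,) = 2
  (p (p (u))) = p(2,) = 0
  (p (p (p (u)))) = p(0,) = 2
  (k (p (p (p (u))))) = k(2,) = 1


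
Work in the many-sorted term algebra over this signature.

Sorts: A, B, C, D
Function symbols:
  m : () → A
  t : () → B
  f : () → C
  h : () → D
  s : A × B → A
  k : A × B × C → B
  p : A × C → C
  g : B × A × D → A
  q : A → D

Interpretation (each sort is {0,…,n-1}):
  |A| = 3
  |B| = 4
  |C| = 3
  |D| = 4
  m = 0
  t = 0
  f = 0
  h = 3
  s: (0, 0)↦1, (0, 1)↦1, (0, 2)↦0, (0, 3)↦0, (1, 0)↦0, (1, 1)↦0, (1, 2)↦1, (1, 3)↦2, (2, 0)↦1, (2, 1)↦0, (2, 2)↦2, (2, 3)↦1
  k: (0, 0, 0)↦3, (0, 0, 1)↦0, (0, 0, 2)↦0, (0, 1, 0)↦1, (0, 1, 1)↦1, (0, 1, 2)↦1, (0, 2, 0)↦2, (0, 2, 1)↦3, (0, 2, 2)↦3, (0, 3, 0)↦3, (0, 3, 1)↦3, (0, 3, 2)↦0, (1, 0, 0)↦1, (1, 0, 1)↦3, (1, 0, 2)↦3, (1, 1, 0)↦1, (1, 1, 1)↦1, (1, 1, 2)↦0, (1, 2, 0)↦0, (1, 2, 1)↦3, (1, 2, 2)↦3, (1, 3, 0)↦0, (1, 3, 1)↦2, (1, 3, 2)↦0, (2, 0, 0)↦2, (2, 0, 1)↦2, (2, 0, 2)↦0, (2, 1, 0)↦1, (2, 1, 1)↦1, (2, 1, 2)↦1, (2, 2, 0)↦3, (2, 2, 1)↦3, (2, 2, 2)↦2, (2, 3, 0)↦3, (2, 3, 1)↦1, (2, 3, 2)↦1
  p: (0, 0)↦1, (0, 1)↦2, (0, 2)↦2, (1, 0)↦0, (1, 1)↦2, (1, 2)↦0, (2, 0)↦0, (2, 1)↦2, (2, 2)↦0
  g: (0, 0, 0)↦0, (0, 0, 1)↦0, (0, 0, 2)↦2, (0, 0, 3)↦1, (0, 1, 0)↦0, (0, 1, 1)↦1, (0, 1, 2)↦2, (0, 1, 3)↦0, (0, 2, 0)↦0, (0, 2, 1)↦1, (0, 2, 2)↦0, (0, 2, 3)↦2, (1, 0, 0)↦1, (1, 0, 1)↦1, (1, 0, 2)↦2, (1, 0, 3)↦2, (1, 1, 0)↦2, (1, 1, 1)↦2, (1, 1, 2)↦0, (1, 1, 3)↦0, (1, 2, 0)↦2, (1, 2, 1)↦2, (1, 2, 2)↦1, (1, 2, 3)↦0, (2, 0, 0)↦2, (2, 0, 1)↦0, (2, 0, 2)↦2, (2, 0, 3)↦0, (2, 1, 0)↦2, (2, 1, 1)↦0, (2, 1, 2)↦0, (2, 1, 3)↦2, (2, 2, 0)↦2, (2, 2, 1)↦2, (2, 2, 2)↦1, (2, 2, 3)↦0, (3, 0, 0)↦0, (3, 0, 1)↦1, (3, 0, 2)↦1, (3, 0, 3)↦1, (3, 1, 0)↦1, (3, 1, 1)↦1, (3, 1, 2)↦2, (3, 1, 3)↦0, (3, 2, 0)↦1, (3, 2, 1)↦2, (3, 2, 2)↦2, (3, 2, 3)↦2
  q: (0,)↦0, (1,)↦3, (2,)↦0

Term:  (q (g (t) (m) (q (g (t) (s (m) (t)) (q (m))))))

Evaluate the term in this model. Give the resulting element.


  t = 0
  m = 0
  t = 0
  m = 0
  t = 0
  (s (m) (t)) = s(0, 0) = 1
  m = 0
  (q (m)) = q(0,) = 0
  (g (t) (s (m) (t)) (q (m))) = g(0, 1, 0) = 0
  (q (g (t) (s (m) (t)) (q (m)))) = q(0,) = 0
  (g (t) (m) (q (g (t) (s (m) (t)) (q (m))))) = g(0, 0, 0) = 0
  (q (g (t) (m) (q (g (t) (s (m) (t)) (q (m)))))) = q(0,) = 0

value = 0


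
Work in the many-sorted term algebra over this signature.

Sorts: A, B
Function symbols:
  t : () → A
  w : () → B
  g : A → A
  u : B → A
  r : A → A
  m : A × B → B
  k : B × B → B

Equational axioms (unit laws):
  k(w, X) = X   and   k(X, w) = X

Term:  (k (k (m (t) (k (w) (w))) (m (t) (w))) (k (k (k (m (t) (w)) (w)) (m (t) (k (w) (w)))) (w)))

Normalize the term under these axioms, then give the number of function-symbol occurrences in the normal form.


size = 15

1. (k (k (m (t) (k (w) (w))) (m (t) (w))) (k (k (k (m (t) (w)) (w)) (m (t) (k (w) (w)))) (w)))  →  (k (k (m (t) (w)) (m (t) (w))) (k (k (k (m (t) (w)) (w)) (m (t) (k (w) (w)))) (w)))
2. (k (k (m (t) (w)) (m (t) (w))) (k (k (k (m (t) (w)) (w)) (m (t) (k (w) (w)))) (w)))  →  (k (k (m (t) (w)) (m (t) (w))) (k (k (m (t) (w)) (w)) (m (t) (k (w) (w)))))
3. (k (k (m (t) (w)) (m (t) (w))) (k (k (m (t) (w)) (w)) (m (t) (k (w) (w)))))  →  (k (k (m (t) (w)) (m (t) (w))) (k (m (t) (w)) (m (t) (k (w) (w)))))
4. (k (k (m (t) (w)) (m (t) (w))) (k (m (t) (w)) (m (t) (k (w) (w)))))  →  (k (k (m (t) (w)) (m (t) (w))) (k (m (t) (w)) (m (t) (w))))
normal form: (k (k (m (t) (w)) (m (t) (w))) (k (m (t) (w)) (m (t) (w))))


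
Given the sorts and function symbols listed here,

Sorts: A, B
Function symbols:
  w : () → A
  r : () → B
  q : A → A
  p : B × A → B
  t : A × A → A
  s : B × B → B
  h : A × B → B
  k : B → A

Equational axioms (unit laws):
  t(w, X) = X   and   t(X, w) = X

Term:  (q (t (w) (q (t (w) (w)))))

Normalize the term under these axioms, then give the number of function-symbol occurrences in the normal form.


1. (q (t (w) (q (t (w) (w)))))  →  (q (q (t (w) (w))))
2. (q (q (t (w) (w))))  →  (q (q (w)))
normal form: (q (q (w)))

size = 3


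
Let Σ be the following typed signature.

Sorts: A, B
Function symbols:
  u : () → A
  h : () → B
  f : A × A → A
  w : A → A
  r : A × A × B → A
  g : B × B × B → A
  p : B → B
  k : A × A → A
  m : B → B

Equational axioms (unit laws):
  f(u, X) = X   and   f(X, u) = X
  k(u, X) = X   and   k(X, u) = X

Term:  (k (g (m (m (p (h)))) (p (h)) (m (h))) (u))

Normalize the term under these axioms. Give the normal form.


normal form = (g (m (m (p (h)))) (p (h)) (m (h)))

1. (k (g (m (m (p (h)))) (p (h)) (m (h))) (u))  →  (g (m (m (p (h)))) (p (h)) (m (h)))


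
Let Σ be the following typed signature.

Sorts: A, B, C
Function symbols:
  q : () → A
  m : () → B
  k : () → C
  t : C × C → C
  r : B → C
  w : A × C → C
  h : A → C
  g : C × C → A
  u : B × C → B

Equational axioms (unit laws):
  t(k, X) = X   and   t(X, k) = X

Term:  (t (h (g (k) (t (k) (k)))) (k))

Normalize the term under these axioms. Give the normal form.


normal form = (h (g (k) (k)))

1. (t (h (g (k) (t (k) (k)))) (k))  →  (h (g (k) (t (k) (k))))
2. (h (g (k) (t (k) (k))))  →  (h (g (k) (k)))


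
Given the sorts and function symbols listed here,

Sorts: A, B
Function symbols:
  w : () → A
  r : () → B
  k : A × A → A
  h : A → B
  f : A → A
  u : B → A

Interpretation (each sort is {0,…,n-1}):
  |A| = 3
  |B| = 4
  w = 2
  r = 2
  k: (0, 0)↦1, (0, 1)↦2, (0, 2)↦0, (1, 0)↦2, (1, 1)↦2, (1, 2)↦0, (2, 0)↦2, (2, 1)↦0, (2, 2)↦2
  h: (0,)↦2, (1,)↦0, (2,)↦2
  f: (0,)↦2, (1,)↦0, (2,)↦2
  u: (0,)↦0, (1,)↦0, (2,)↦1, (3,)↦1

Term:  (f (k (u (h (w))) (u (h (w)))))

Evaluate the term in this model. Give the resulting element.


value = 2

  w = 2
  (h (w)) = h(2,) = 2
  (u (h (w))) = u(2,) = 1
  w = 2
  (h (w)) = h(2,) = 2
  (u (h (w))) = u(2,) = 1
  (k (u (h (w))) (u (h (w)))) = k(1, 1) = 2
  (f (k (u (h (w))) (u (h (w))))) = f(2,) = 2


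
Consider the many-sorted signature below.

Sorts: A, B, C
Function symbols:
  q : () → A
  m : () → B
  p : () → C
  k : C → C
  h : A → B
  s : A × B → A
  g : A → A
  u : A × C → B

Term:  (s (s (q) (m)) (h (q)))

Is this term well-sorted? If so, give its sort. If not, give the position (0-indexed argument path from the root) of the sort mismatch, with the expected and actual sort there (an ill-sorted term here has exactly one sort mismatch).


    (q) : A
    (m) : B
  (s (q) (m)) : A
    (q) : A
  (h (q)) : B
(s (s (q) (m)) (h (q))) : A

well-sorted; sort = A


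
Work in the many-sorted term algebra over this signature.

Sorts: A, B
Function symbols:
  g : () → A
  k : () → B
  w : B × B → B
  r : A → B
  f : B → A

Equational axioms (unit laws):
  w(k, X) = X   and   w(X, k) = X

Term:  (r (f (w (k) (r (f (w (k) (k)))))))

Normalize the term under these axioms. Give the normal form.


1. (r (f (w (k) (r (f (w (k) (k)))))))  →  (r (f (r (f (w (k) (k))))))
2. (r (f (r (f (w (k) (k))))))  →  (r (f (r (f (k)))))

normal form = (r (f (r (f (k)))))


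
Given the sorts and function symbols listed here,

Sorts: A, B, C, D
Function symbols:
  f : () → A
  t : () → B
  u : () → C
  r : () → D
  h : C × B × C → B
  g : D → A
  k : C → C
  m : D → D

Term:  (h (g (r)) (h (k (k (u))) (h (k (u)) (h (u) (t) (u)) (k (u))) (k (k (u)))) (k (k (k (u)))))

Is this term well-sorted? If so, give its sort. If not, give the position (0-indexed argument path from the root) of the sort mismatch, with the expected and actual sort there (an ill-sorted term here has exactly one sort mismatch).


ill-sorted at position [0]: expected C, got A

    (r) : D
  (g (r)) : A
        (u) : C
      (k (u)) : C
    (k (k (u))) : C
        (u) : C
      (k (u)) : C
        (u) : C
        (t) : B
        (u) : C
      (h (u) (t) (u)) : B
        (u) : C
      (k (u)) : C
    (h (k (u)) (h (u) (t) (u)) (k (u))) : B
        (u) : C
      (k (u)) : C
    (k (k (u))) : C
  (h (k (k (u))) (h (k (u)) (h (u) (t) (u)) (k (u))) (k (k (u)))) : B
        (u) : C
      (k (u)) : C
    (k (k (u))) : C
  (k (k (k (u)))) : C
(h (g (r)) (h (k (k (u))) (h (k (u)) (h (u) (t) (u)) (k (u))) (k (k (u)))) (k (k (k (u))))) : ✗ arg 0 at [0] has sort A, expected C


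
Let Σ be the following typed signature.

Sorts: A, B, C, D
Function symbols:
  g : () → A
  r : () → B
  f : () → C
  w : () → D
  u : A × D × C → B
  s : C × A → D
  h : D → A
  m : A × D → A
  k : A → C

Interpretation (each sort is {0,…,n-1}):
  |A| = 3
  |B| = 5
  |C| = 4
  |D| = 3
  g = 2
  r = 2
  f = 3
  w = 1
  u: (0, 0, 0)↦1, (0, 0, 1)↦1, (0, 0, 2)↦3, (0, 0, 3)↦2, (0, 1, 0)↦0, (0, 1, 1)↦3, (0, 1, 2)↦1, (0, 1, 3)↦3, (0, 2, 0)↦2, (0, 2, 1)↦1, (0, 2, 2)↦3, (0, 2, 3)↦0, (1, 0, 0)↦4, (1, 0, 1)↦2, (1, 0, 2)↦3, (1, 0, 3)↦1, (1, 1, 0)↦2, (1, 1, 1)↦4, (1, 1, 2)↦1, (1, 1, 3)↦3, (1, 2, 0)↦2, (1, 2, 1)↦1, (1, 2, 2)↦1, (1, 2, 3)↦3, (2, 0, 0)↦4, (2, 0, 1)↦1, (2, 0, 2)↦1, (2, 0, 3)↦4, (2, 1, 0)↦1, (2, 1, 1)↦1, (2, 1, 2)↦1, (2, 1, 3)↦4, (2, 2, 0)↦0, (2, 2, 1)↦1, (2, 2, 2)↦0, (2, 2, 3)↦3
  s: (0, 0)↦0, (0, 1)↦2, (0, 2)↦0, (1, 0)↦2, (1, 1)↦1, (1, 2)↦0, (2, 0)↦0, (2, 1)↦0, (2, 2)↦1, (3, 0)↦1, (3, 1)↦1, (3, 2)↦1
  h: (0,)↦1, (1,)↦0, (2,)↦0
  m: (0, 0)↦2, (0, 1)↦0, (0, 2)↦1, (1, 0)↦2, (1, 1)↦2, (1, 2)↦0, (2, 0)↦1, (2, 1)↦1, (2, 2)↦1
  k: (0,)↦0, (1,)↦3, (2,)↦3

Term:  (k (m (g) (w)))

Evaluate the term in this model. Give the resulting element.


value = 3

  g = 2
  w = 1
  (m (g) (w)) = m(2, 1) = 1
  (k (m (g) (w))) = k(1,) = 3


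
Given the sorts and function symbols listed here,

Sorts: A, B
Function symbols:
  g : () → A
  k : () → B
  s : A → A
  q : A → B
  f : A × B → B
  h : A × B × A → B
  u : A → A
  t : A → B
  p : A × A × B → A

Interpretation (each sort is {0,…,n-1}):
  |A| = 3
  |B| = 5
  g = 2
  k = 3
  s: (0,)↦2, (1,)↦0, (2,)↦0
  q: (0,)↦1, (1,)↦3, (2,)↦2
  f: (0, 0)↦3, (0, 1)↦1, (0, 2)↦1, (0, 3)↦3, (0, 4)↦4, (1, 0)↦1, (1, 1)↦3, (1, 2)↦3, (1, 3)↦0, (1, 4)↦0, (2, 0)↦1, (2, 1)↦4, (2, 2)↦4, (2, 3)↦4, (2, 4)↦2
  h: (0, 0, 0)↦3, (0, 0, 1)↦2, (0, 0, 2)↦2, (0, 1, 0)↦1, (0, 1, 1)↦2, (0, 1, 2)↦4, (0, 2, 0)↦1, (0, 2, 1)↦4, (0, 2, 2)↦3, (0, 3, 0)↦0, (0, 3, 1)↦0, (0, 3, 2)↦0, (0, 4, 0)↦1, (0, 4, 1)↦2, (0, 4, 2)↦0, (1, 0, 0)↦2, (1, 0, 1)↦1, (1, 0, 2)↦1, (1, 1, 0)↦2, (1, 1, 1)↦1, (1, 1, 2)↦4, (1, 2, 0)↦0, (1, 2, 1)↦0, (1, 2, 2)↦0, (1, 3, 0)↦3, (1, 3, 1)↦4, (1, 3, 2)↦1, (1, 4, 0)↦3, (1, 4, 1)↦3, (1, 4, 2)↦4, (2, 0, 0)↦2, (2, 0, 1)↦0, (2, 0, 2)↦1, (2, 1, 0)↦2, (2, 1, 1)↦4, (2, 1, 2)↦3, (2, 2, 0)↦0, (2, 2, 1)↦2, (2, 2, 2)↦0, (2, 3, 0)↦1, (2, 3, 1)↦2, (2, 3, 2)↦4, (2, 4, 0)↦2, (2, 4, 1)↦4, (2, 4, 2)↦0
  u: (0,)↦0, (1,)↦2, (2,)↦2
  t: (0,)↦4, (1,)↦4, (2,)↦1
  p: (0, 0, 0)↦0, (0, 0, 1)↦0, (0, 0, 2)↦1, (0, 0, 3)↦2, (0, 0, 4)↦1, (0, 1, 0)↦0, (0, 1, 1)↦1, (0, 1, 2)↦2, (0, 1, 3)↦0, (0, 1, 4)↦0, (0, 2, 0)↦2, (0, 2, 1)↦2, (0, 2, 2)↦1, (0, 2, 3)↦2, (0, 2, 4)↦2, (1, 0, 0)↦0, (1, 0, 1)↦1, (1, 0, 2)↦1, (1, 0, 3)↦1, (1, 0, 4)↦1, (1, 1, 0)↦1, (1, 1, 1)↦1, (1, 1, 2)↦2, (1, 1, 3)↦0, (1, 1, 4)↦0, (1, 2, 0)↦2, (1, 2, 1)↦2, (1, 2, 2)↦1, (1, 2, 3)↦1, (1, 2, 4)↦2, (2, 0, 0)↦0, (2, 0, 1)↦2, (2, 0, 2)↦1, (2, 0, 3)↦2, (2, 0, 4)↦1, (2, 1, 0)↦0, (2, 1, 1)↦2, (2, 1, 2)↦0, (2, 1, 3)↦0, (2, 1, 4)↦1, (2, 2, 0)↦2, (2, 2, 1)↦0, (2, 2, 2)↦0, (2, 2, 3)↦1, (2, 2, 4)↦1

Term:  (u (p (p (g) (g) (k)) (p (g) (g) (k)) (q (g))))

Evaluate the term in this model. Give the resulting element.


value = 2

  g = 2
  g = 2
  k = 3
  (p (g) (g) (k)) = p(2, 2, 3) = 1
  g = 2
  g = 2
  k = 3
  (p (g) (g) (k)) = p(2, 2, 3) = 1
  g = 2
  (q (g)) = q(2,) = 2
  (p (p (g) (g) (k)) (p (g) (g) (k)) (q (g))) = p(1, 1, 2) = 2
  (u (p (p (g) (g) (k)) (p (g) (g) (k)) (q (g)))) = u(2,) = 2


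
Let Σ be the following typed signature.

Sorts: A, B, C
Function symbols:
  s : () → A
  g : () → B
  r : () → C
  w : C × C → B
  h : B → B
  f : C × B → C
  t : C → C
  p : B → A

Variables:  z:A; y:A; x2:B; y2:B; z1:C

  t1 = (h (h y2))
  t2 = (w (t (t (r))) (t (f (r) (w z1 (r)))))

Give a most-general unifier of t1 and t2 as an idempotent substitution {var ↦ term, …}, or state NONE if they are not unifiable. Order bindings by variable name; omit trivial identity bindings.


head clash or occurs-check failure — not unifiable

NONE (not unifiable)


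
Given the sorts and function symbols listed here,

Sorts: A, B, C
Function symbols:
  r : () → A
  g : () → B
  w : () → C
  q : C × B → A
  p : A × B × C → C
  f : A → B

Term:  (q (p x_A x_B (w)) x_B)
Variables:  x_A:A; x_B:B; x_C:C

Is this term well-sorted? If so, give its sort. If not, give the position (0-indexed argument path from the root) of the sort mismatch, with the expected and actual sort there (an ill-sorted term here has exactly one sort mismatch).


    x_A : A
    x_B : B
    (w) : C
  (p x_A x_B (w)) : C
  x_B : B
(q (p x_A x_B (w)) x_B) : A

well-sorted; sort = A


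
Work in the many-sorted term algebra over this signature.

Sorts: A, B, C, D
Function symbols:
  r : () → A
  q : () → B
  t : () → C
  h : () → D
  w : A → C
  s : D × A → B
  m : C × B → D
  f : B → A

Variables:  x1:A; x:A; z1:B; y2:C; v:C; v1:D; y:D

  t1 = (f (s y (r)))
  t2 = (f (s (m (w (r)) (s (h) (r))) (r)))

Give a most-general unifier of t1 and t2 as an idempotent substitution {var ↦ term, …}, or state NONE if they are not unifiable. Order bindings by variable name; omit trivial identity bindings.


{y ↦ (m (w (r)) (s (h) (r)))}


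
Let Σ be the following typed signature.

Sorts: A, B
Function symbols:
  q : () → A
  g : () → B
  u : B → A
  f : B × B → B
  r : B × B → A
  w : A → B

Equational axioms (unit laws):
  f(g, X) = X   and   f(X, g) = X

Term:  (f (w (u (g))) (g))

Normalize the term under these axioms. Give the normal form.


normal form = (w (u (g)))

1. (f (w (u (g))) (g))  →  (w (u (g)))


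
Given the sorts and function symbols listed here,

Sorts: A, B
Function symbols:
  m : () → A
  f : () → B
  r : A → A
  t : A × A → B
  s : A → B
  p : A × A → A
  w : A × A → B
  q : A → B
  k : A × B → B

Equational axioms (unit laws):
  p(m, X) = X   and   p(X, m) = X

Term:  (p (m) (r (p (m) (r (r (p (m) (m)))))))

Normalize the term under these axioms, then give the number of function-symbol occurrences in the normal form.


size = 4

1. (p (m) (r (p (m) (r (r (p (m) (m)))))))  →  (r (p (m) (r (r (p (m) (m))))))
2. (r (p (m) (r (r (p (m) (m))))))  →  (r (r (r (p (m) (m)))))
3. (r (r (r (p (m) (m)))))  →  (r (r (r (m))))
normal form: (r (r (r (m))))


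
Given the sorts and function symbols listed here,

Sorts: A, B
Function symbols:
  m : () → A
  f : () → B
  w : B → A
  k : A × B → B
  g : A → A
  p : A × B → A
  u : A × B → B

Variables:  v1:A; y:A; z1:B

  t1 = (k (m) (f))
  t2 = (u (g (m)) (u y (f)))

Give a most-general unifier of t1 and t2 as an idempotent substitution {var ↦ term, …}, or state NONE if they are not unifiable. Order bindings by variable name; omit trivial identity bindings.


NONE (not unifiable)

head clash or occurs-check failure — not unifiable


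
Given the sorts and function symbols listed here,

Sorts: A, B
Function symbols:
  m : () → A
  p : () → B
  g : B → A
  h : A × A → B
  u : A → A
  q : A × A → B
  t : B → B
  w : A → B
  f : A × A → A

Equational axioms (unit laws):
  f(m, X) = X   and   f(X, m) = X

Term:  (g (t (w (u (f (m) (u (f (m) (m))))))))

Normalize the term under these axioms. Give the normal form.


normal form = (g (t (w (u (u (m))))))

1. (g (t (w (u (f (m) (u (f (m) (m))))))))  →  (g (t (w (u (u (f (m) (m)))))))
2. (g (t (w (u (u (f (m) (m)))))))  →  (g (t (w (u (u (m))))))


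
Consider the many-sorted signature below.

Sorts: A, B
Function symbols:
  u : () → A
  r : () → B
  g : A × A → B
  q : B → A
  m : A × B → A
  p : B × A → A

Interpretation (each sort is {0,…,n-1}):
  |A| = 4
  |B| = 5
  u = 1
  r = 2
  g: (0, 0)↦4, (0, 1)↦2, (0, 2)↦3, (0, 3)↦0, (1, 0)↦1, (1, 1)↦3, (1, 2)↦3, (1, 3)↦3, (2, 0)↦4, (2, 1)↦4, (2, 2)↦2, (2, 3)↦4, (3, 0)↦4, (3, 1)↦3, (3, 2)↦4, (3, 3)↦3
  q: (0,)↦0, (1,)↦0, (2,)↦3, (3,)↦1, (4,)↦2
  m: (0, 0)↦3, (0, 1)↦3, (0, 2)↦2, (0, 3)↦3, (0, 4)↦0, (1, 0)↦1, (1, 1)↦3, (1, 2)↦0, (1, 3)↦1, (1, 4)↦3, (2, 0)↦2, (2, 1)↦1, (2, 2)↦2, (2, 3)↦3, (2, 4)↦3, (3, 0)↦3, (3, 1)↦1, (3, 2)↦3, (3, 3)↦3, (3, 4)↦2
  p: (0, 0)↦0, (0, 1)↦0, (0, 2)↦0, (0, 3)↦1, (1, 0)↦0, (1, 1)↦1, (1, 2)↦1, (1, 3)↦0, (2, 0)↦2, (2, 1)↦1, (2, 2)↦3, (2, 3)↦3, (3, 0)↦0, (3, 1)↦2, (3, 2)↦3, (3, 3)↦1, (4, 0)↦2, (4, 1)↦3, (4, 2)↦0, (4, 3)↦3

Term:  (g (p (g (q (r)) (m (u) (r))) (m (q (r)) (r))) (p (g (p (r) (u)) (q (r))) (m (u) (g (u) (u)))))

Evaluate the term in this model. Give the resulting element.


value = 4

  r = 2
  (q (r)) = q(2,) = 3
  u = 1
  r = 2
  (m (u) (r)) = m(1, 2) = 0
  (g (q (r)) (m (u) (r))) = g(3, 0) = 4
  r = 2
  (q (r)) = q(2,) = 3
  r = 2
  (m (q (r)) (r)) = m(3, 2) = 3
  (p (g (q (r)) (m (u) (r))) (m (q (r)) (r))) = p(4, 3) = 3
  r = 2
  u = 1
  (p (r) (u)) = p(2, 1) = 1
  r = 2
  (q (r)) = q(2,) = 3
  (g (p (r) (u)) (q (r))) = g(1, 3) = 3
  u = 1
  u = 1
  u = 1
  (g (u) (u)) = g(1, 1) = 3
  (m (u) (g (u) (u))) = m(1, 3) = 1
  (p (g (p (r) (u)) (q (r))) (m (u) (g (u) (u)))) = p(3, 1) = 2
  (g (p (g (q (r)) (m (u) (r))) (m (q (r)) (r))) (p (g (p (r) (u)) (q (r))) (m (u) (g (u) (u))))) = g(3, 2) = 4
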